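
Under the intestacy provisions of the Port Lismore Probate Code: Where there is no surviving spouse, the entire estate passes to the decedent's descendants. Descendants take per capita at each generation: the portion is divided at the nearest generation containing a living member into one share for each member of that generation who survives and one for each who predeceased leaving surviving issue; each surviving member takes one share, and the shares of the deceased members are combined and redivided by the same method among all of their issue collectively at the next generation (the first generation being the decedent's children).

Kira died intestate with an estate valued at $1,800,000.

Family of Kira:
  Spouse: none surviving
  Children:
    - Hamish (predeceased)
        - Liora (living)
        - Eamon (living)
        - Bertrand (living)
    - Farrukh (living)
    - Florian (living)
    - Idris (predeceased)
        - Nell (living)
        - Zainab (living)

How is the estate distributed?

Liora: $180,000; Eamon: $180,000; Bertrand: $180,000; Farrukh: $450,000; Florian: $450,000; Nell: $180,000; Zainab: $180,000

The entire $1,800,000 passes to the descendants.
That amount ($1,800,000) is divided at the children's generation into 4 shares of $450,000. Farrukh and Florian each take $450,000. The 2 shares of the deceased (Hamish and Idris) are combined into a pool of $900,000.
That pool ($900,000) is divided at the grandchildren's generation equally among Liora, Eamon, Bertrand, Nell, and Zainab: $180,000 each.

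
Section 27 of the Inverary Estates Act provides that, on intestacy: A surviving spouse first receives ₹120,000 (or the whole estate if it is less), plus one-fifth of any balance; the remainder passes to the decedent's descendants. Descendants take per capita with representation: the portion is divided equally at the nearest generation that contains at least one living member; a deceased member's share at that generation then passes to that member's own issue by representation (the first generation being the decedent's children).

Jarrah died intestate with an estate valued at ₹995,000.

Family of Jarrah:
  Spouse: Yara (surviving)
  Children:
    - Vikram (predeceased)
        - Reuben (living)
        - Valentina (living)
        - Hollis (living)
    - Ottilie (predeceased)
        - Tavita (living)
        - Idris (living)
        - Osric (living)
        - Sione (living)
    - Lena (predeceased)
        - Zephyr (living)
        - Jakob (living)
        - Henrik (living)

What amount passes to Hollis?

Yara first takes ₹120,000, leaving a balance of ₹875,000. Yara then takes one-fifth of the balance (₹175,000), for a total of ₹295,000. The remaining ₹700,000 passes to the descendants.
No child survives, so the initial division is made at the grandchildren's generation.
The descendants' portion (₹700,000) is divided into 10 shares of ₹70,000: Reuben, Valentina, Hollis, Tavita, Idris, Osric, Sione, Zephyr, Jakob, and Henrik each take ₹70,000.

Hollis receives ₹70,000.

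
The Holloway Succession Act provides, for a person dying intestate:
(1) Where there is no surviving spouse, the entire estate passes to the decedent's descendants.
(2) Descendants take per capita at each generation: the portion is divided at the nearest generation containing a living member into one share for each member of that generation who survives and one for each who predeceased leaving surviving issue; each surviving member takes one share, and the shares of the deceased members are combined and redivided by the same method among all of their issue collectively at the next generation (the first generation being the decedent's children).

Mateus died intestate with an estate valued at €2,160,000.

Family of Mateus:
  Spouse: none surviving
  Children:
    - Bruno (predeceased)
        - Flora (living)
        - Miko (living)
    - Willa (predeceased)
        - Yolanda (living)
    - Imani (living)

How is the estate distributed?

The entire €2,160,000 passes to the descendants.
That amount (€2,160,000) is divided at the children's generation into 3 shares of €720,000. Imani takes €720,000. The 2 shares of the deceased (Bruno and Willa) are combined into a pool of €1,440,000.
That pool (€1,440,000) is divided at the grandchildren's generation equally among Flora, Miko, and Yolanda: €480,000 each.

Flora: €480,000; Miko: €480,000; Yolanda: €480,000; Imani: €720,000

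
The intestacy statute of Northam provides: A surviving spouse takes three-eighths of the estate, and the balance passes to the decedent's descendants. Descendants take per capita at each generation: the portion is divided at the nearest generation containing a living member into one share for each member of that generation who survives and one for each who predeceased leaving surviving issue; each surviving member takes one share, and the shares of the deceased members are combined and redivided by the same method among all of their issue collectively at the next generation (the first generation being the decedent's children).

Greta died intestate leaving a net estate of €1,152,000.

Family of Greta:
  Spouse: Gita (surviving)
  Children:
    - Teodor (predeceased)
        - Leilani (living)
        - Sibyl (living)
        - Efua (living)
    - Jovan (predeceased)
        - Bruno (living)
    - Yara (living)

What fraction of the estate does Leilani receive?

Leilani receives 5/48 of the estate.

Gita takes three-eighths of €1,152,000 = €432,000. The remaining €720,000 passes to the descendants.
The descendants' portion (€720,000) is divided at the children's generation into 3 shares of €240,000. Yara takes €240,000. The 2 shares of the deceased (Teodor and Jovan) are combined into a pool of €480,000.
That pool (€480,000) is divided at the grandchildren's generation equally among Leilani, Sibyl, Efua, and Bruno: €120,000 each.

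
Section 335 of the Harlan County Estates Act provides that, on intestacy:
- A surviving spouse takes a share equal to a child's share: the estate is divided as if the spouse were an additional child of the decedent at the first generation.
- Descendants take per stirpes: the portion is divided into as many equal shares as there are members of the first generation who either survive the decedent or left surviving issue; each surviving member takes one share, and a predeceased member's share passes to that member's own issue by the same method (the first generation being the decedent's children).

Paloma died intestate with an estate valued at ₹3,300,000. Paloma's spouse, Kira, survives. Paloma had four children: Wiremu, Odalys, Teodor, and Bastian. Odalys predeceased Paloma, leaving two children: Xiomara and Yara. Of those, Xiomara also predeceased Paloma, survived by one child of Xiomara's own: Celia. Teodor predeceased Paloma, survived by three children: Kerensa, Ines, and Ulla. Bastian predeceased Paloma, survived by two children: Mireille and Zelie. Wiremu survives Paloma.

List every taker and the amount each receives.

Kira: ₹660,000; Wiremu: ₹660,000; Celia: ₹330,000; Yara: ₹330,000; Kerensa: ₹220,000; Ines: ₹220,000; Ulla: ₹220,000; Mireille: ₹330,000; Zelie: ₹330,000

The spouse counts as an additional share at the children's level, so there are 5 primary shares of ₹660,000. Kira takes one such share (₹660,000).
The children's combined portion (₹2,640,000) is divided into 4 shares of ₹660,000: Wiremu takes ₹660,000; Odalys's ₹660,000 share passes to Odalys's issue; Teodor's ₹660,000 share passes to Teodor's issue; Bastian's ₹660,000 share passes to Bastian's issue.
Odalys's share (₹660,000) is divided into 2 shares of ₹330,000: Yara takes ₹330,000; Xiomara's ₹330,000 share passes to Xiomara's issue.
Xiomara's share (₹330,000) passes entirely to Celia.
Teodor's share (₹660,000) is divided into 3 shares of ₹220,000: Kerensa, Ines, and Ulla each take ₹220,000.
Bastian's share (₹660,000) is divided into 2 shares of ₹330,000: Mireille and Zelie each take ₹330,000.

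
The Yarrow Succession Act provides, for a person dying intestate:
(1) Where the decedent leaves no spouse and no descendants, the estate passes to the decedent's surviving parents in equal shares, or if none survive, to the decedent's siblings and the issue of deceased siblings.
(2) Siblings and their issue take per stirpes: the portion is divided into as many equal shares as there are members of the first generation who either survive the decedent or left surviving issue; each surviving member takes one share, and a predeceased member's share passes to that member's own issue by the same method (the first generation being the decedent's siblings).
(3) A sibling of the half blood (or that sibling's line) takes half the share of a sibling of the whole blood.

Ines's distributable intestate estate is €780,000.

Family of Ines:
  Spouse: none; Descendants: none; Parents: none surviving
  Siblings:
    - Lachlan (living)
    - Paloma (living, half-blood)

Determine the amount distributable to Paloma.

The entire €780,000 passes to the siblings and their issue.
Counting each half-blood sibling's line as half a unit, there are 3/2 units in €780,000, so one unit is €520,000. Whole-blood lines (Lachlan) take €520,000 each; half-blood lines (Paloma) take €260,000 each.

Paloma receives €260,000.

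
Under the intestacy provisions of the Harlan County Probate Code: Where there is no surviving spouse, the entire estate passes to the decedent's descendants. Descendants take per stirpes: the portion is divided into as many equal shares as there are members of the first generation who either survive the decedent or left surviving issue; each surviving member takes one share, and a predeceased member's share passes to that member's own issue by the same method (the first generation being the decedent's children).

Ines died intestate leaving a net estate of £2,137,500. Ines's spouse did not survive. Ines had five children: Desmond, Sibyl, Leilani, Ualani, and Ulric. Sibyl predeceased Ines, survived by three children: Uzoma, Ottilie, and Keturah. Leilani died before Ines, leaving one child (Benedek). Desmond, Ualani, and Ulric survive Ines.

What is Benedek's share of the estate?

The entire £2,137,500 passes to the descendants.
That amount (£2,137,500) is divided into 5 shares of £427,500: Desmond, Ualani, and Ulric each take £427,500; Sibyl's £427,500 share passes to Sibyl's issue; Leilani's £427,500 share passes to Leilani's issue.
Sibyl's share (£427,500) is divided into 3 shares of £142,500: Uzoma, Ottilie, and Keturah each take £142,500.
Leilani's share (£427,500) passes entirely to Benedek.

Benedek receives £427,500.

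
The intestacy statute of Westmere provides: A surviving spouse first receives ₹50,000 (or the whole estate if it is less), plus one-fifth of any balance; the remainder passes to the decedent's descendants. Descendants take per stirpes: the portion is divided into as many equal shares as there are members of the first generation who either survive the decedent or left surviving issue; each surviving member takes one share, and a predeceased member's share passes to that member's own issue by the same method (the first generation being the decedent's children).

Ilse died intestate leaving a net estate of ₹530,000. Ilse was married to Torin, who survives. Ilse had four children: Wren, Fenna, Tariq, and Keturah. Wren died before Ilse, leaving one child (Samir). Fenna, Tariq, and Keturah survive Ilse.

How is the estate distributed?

Torin first takes ₹50,000, leaving a balance of ₹480,000. Torin then takes one-fifth of the balance (₹96,000), for a total of ₹146,000. The remaining ₹384,000 passes to the descendants.
The descendants' portion (₹384,000) is divided into 4 shares of ₹96,000: Fenna, Tariq, and Keturah each take ₹96,000; Wren's ₹96,000 share passes to Wren's issue.
Wren's share (₹96,000) passes entirely to Samir.

Torin: ₹146,000; Samir: ₹96,000; Fenna: ₹96,000; Tariq: ₹96,000; Keturah: ₹96,000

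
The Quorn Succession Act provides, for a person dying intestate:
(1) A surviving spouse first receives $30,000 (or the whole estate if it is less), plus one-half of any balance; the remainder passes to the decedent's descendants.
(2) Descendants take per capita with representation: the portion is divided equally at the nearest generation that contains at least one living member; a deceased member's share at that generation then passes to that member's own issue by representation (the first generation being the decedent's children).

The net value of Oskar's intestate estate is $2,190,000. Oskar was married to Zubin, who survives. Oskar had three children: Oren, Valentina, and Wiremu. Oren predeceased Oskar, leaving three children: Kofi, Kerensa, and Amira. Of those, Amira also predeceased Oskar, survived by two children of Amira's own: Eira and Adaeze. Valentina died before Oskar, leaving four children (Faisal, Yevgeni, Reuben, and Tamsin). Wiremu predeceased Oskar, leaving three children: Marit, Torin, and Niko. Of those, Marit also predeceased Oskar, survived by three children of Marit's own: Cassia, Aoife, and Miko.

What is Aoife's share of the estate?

Aoife receives $36,000.

Zubin first takes $30,000, leaving a balance of $2,160,000. Zubin then takes one-half of the balance ($1,080,000), for a total of $1,110,000. The remaining $1,080,000 passes to the descendants.
No child survives, so the initial division is made at the grandchildren's generation.
The descendants' portion ($1,080,000) is divided into 10 shares of $108,000: Kofi, Kerensa, Faisal, Yevgeni, Reuben, Tamsin, Torin, and Niko each take $108,000; Amira's $108,000 share passes to Amira's issue; Marit's $108,000 share passes to Marit's issue.
Amira's share ($108,000) is divided into 2 shares of $54,000: Eira and Adaeze each take $54,000.
Marit's share ($108,000) is divided into 3 shares of $36,000: Cassia, Aoife, and Miko each take $36,000.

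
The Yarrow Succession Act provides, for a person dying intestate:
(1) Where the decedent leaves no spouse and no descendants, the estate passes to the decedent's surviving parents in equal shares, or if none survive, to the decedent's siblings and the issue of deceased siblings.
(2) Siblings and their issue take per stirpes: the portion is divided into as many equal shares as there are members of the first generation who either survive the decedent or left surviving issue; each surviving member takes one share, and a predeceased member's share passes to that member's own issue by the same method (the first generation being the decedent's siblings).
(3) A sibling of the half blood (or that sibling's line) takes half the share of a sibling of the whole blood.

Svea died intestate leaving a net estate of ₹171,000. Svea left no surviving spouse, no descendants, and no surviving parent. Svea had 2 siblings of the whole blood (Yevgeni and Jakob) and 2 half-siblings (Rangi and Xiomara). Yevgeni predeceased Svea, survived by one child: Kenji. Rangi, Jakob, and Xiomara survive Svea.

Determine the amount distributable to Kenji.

Kenji receives ₹57,000.

The entire ₹171,000 passes to the siblings and their issue.
Counting each half-blood sibling's line as half a unit, there are 3 units in ₹171,000, so one unit is ₹57,000. Whole-blood lines (Yevgeni and Jakob) take ₹57,000 each; half-blood lines (Rangi and Xiomara) take ₹28,500 each.
Yevgeni's share (₹57,000) passes entirely to Kenji.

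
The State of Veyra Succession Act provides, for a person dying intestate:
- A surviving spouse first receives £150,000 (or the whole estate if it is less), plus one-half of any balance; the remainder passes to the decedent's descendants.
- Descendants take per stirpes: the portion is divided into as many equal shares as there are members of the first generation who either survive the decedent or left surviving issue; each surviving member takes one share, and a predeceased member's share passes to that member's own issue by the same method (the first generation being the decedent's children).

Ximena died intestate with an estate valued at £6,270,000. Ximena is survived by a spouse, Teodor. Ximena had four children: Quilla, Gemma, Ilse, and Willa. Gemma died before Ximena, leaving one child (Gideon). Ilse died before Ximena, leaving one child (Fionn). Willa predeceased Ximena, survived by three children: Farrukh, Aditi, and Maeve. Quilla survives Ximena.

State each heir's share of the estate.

Teodor: £3,210,000; Quilla: £765,000; Gideon: £765,000; Fionn: £765,000; Farrukh: £255,000; Aditi: £255,000; Maeve: £255,000

Teodor first takes £150,000, leaving a balance of £6,120,000. Teodor then takes one-half of the balance (£3,060,000), for a total of £3,210,000. The remaining £3,060,000 passes to the descendants.
The descendants' portion (£3,060,000) is divided into 4 shares of £765,000: Quilla takes £765,000; Gemma's £765,000 share passes to Gemma's issue; Ilse's £765,000 share passes to Ilse's issue; Willa's £765,000 share passes to Willa's issue.
Gemma's share (£765,000) passes entirely to Gideon.
Ilse's share (£765,000) passes entirely to Fionn.
Willa's share (£765,000) is divided into 3 shares of £255,000: Farrukh, Aditi, and Maeve each take £255,000.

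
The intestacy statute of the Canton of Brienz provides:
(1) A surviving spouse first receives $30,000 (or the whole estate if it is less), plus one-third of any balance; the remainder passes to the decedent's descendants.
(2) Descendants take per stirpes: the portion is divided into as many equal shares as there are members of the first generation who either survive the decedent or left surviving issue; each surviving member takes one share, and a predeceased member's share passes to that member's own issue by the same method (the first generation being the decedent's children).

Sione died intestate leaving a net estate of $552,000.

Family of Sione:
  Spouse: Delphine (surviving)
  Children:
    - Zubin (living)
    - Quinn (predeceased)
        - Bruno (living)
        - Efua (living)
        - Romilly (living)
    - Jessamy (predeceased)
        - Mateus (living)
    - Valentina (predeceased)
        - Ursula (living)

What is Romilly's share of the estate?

Romilly receives $29,000.

Delphine first takes $30,000, leaving a balance of $522,000. Delphine then takes one-third of the balance ($174,000), for a total of $204,000. The remaining $348,000 passes to the descendants.
The descendants' portion ($348,000) is divided into 4 shares of $87,000: Zubin takes $87,000; Quinn's $87,000 share passes to Quinn's issue; Jessamy's $87,000 share passes to Jessamy's issue; Valentina's $87,000 share passes to Valentina's issue.
Quinn's share ($87,000) is divided into 3 shares of $29,000: Bruno, Efua, and Romilly each take $29,000.
Jessamy's share ($87,000) passes entirely to Mateus.
Valentina's share ($87,000) passes entirely to Ursula.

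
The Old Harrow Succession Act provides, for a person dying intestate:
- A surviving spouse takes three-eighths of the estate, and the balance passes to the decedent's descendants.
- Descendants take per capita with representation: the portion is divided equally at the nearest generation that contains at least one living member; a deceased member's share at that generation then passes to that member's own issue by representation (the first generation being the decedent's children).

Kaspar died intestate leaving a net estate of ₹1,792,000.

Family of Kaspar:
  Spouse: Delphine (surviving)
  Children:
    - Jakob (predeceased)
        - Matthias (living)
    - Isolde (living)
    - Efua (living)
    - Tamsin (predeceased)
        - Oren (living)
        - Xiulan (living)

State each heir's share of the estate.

Delphine takes three-eighths of ₹1,792,000 = ₹672,000. The remaining ₹1,120,000 passes to the descendants.
The descendants' portion (₹1,120,000) is divided into 4 shares of ₹280,000: Isolde and Efua each take ₹280,000; Jakob's ₹280,000 share passes to Jakob's issue; Tamsin's ₹280,000 share passes to Tamsin's issue.
Jakob's share (₹280,000) passes entirely to Matthias.
Tamsin's share (₹280,000) is divided into 2 shares of ₹140,000: Oren and Xiulan each take ₹140,000.

Delphine: ₹672,000; Matthias: ₹280,000; Isolde: ₹280,000; Efua: ₹280,000; Oren: ₹140,000; Xiulan: ₹140,000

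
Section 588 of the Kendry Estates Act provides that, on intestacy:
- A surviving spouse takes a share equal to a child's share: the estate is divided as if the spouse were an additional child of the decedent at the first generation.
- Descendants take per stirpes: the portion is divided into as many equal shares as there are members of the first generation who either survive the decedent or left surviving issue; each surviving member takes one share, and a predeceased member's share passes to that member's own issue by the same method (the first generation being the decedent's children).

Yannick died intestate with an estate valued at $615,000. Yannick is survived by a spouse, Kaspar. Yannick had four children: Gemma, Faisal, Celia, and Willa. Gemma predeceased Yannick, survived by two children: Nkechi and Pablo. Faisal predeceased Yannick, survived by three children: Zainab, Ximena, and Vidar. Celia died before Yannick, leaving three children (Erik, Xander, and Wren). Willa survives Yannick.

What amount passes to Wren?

Wren receives $41,000.

The spouse counts as an additional share at the children's level, so there are 5 primary shares of $123,000. Kaspar takes one such share ($123,000).
The children's combined portion ($492,000) is divided into 4 shares of $123,000: Willa takes $123,000; Gemma's $123,000 share passes to Gemma's issue; Faisal's $123,000 share passes to Faisal's issue; Celia's $123,000 share passes to Celia's issue.
Gemma's share ($123,000) is divided into 2 shares of $61,500: Nkechi and Pablo each take $61,500.
Faisal's share ($123,000) is divided into 3 shares of $41,000: Zainab, Ximena, and Vidar each take $41,000.
Celia's share ($123,000) is divided into 3 shares of $41,000: Erik, Xander, and Wren each take $41,000.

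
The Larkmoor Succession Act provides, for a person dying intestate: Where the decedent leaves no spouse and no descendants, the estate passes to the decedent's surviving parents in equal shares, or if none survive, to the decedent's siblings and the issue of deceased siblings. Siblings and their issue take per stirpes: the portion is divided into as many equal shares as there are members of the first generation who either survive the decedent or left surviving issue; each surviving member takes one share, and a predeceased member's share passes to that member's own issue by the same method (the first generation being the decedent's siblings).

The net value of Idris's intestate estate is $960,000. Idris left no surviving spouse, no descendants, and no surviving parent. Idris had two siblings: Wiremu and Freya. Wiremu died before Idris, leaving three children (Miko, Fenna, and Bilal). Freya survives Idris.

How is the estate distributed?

The entire $960,000 passes to the siblings and their issue.
That amount ($960,000) is divided into 2 shares of $480,000: Freya takes $480,000; Wiremu's $480,000 share passes to Wiremu's issue.
Wiremu's share ($480,000) is divided into 3 shares of $160,000: Miko, Fenna, and Bilal each take $160,000.

Miko: $160,000; Fenna: $160,000; Bilal: $160,000; Freya: $480,000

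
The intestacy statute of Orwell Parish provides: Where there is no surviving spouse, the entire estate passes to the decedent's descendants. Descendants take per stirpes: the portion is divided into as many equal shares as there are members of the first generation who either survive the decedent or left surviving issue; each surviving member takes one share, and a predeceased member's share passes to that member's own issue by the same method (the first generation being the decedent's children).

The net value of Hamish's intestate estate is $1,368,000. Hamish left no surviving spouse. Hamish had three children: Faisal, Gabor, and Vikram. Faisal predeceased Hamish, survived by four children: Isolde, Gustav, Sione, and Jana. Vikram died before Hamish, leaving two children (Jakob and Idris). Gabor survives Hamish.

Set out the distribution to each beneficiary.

The entire $1,368,000 passes to the descendants.
That amount ($1,368,000) is divided into 3 shares of $456,000: Gabor takes $456,000; Faisal's $456,000 share passes to Faisal's issue; Vikram's $456,000 share passes to Vikram's issue.
Faisal's share ($456,000) is divided into 4 shares of $114,000: Isolde, Gustav, Sione, and Jana each take $114,000.
Vikram's share ($456,000) is divided into 2 shares of $228,000: Jakob and Idris each take $228,000.

Isolde: $114,000; Gustav: $114,000; Sione: $114,000; Jana: $114,000; Gabor: $456,000; Jakob: $228,000; Idris: $228,000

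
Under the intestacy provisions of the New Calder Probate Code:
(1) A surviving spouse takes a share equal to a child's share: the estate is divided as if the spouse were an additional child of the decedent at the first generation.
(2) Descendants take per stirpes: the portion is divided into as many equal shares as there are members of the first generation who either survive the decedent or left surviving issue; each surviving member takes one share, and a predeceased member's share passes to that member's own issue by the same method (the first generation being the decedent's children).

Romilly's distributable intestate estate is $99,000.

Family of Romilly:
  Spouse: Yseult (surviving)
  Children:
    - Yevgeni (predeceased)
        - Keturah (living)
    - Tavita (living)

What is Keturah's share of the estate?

Keturah receives $33,000.

The spouse counts as an additional share at the children's level, so there are 3 primary shares of $33,000. Yseult takes one such share ($33,000).
The children's combined portion ($66,000) is divided into 2 shares of $33,000: Tavita takes $33,000; Yevgeni's $33,000 share passes to Yevgeni's issue.
Yevgeni's share ($33,000) passes entirely to Keturah.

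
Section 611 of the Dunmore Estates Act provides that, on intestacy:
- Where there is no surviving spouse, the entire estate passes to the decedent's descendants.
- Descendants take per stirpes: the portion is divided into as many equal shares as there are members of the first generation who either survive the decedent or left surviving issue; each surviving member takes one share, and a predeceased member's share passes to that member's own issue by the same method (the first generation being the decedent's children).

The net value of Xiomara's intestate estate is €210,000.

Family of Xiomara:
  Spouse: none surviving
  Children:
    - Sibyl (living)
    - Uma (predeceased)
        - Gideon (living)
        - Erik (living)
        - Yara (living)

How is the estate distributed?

Sibyl: €105,000; Gideon: €35,000; Erik: €35,000; Yara: €35,000

The entire €210,000 passes to the descendants.
That amount (€210,000) is divided into 2 shares of €105,000: Sibyl takes €105,000; Uma's €105,000 share passes to Uma's issue.
Uma's share (€105,000) is divided into 3 shares of €35,000: Gideon, Erik, and Yara each take €35,000.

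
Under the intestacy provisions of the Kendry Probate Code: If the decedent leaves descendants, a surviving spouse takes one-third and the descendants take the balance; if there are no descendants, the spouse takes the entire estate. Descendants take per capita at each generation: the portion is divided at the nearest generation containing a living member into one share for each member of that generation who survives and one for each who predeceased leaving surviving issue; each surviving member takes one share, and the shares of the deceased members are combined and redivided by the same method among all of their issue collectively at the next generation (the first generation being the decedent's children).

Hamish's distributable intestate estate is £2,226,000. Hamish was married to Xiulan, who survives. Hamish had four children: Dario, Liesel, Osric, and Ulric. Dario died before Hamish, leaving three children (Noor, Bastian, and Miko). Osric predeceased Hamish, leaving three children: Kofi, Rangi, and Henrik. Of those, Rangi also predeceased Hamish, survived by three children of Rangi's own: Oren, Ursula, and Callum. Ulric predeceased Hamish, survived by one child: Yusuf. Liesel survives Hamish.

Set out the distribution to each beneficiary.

Xiulan takes one-third of £2,226,000 = £742,000. The remaining £1,484,000 passes to the descendants.
The descendants' portion (£1,484,000) is divided at the children's generation into 4 shares of £371,000. Liesel takes £371,000. The 3 shares of the deceased (Dario, Osric, and Ulric) are combined into a pool of £1,113,000.
That pool (£1,113,000) is divided at the grandchildren's generation into 7 shares of £159,000. Noor, Bastian, Miko, Kofi, Henrik, and Yusuf each take £159,000. The remaining share for the deceased Rangi (£159,000) is carried to the next generation.
That pool (£159,000) is divided at the great-grandchildren's generation equally among Oren, Ursula, and Callum: £53,000 each.

Xiulan: £742,000; Noor: £159,000; Bastian: £159,000; Miko: £159,000; Liesel: £371,000; Kofi: £159,000; Oren: £53,000; Ursula: £53,000; Callum: £53,000; Henrik: £159,000; Yusuf: £159,000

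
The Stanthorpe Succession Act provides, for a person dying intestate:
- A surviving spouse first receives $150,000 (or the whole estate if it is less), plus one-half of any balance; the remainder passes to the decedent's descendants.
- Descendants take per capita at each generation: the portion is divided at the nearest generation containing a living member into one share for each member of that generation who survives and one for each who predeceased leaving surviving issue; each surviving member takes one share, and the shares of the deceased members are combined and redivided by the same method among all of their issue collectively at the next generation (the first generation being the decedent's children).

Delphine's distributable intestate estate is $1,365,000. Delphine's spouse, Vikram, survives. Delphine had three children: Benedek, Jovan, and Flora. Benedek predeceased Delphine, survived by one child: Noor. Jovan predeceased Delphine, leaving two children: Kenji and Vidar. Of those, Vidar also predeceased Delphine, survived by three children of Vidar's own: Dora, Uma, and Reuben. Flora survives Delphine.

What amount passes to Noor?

Vikram first takes $150,000, leaving a balance of $1,215,000. Vikram then takes one-half of the balance ($607,500), for a total of $757,500. The remaining $607,500 passes to the descendants.
The descendants' portion ($607,500) is divided at the children's generation into 3 shares of $202,500. Flora takes $202,500. The 2 shares of the deceased (Benedek and Jovan) are combined into a pool of $405,000.
That pool ($405,000) is divided at the grandchildren's generation into 3 shares of $135,000. Noor and Kenji each take $135,000. The remaining share for the deceased Vidar ($135,000) is carried to the next generation.
That pool ($135,000) is divided at the great-grandchildren's generation equally among Dora, Uma, and Reuben: $45,000 each.

Noor receives $135,000.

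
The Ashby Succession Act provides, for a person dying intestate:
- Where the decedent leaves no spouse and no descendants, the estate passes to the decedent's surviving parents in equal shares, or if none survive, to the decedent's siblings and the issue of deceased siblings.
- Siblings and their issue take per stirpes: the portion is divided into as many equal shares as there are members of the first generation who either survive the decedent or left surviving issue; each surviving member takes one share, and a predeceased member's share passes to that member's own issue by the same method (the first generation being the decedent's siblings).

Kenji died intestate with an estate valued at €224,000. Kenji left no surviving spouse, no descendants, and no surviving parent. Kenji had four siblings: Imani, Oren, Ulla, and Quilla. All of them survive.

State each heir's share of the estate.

Imani: €56,000; Oren: €56,000; Ulla: €56,000; Quilla: €56,000

The entire €224,000 passes to the siblings and their issue.
That amount (€224,000) is divided into 4 shares of €56,000: Imani, Oren, Ulla, and Quilla each take €56,000.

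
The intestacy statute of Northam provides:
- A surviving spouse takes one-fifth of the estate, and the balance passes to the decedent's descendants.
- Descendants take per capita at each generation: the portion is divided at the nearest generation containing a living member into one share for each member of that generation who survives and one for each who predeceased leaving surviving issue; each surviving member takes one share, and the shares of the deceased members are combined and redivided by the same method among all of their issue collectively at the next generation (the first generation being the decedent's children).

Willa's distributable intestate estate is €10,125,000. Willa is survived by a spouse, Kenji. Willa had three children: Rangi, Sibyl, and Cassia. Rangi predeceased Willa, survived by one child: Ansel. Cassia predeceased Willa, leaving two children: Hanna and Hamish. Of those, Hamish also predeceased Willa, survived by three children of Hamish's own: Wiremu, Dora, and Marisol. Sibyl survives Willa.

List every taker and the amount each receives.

Kenji: €2,025,000; Ansel: €1,800,000; Sibyl: €2,700,000; Hanna: €1,800,000; Wiremu: €600,000; Dora: €600,000; Marisol: €600,000

Kenji takes one-fifth of €10,125,000 = €2,025,000. The remaining €8,100,000 passes to the descendants.
The descendants' portion (€8,100,000) is divided at the children's generation into 3 shares of €2,700,000. Sibyl takes €2,700,000. The 2 shares of the deceased (Rangi and Cassia) are combined into a pool of €5,400,000.
That pool (€5,400,000) is divided at the grandchildren's generation into 3 shares of €1,800,000. Ansel and Hanna each take €1,800,000. The remaining share for the deceased Hamish (€1,800,000) is carried to the next generation.
That pool (€1,800,000) is divided at the great-grandchildren's generation equally among Wiremu, Dora, and Marisol: €600,000 each.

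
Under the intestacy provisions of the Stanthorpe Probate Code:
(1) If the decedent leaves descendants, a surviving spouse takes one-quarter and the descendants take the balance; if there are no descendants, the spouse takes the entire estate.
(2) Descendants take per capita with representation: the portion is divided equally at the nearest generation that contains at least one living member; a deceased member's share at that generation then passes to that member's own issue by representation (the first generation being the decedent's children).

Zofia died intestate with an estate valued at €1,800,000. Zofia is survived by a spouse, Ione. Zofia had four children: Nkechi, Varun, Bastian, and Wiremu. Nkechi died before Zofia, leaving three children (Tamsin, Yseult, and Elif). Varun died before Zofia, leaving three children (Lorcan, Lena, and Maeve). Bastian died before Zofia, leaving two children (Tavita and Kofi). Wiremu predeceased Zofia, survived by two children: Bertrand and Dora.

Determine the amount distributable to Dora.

Dora receives €135,000.

Ione takes one-quarter of €1,800,000 = €450,000. The remaining €1,350,000 passes to the descendants.
No child survives, so the initial division is made at the grandchildren's generation.
The descendants' portion (€1,350,000) is divided into 10 shares of €135,000: Tamsin, Yseult, Elif, Lorcan, Lena, Maeve, Tavita, Kofi, Bertrand, and Dora each take €135,000.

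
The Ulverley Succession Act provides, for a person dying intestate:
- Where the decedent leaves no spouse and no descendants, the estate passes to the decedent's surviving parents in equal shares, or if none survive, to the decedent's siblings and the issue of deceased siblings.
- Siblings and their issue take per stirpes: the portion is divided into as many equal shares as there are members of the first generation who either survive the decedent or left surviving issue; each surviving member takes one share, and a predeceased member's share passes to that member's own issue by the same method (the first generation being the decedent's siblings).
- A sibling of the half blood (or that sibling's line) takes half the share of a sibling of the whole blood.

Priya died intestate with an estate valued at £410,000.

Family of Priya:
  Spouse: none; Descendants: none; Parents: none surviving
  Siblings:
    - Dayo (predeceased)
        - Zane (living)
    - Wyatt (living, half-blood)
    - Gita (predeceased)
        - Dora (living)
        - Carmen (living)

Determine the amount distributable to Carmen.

Carmen receives £82,000.

The entire £410,000 passes to the siblings and their issue.
Counting each half-blood sibling's line as half a unit, there are 5/2 units in £410,000, so one unit is £164,000. Whole-blood lines (Dayo and Gita) take £164,000 each; half-blood lines (Wyatt) take £82,000 each.
Dayo's share (£164,000) passes entirely to Zane.
Gita's share (£164,000) is divided into 2 shares of £82,000: Dora and Carmen each take £82,000.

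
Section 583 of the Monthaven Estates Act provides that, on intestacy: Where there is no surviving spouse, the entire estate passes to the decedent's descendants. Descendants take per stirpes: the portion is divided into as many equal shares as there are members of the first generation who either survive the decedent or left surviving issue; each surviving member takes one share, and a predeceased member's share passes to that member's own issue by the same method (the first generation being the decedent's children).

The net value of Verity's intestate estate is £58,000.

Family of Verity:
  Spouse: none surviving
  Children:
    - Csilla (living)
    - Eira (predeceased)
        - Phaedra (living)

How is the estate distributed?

Csilla: £29,000; Phaedra: £29,000

The entire £58,000 passes to the descendants.
That amount (£58,000) is divided into 2 shares of £29,000: Csilla takes £29,000; Eira's £29,000 share passes to Eira's issue.
Eira's share (£29,000) passes entirely to Phaedra.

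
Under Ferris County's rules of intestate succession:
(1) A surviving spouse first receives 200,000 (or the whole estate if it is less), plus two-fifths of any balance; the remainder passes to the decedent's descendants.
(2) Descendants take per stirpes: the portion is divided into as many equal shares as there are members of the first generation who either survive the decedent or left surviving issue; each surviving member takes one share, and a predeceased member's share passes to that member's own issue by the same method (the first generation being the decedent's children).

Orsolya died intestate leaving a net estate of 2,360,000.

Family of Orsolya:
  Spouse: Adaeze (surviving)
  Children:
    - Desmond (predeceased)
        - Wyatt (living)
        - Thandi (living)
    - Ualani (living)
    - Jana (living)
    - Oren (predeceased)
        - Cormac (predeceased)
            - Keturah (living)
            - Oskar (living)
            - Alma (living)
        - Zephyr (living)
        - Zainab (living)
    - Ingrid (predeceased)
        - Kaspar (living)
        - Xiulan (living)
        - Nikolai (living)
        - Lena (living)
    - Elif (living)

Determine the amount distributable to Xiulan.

Xiulan receives 54,000.

Adaeze first takes 200,000, leaving a balance of 2,160,000. Adaeze then takes two-fifths of the balance (864,000), for a total of 1,064,000. The remaining 1,296,000 passes to the descendants.
The descendants' portion (1,296,000) is divided into 6 shares of 216,000: Ualani, Jana, and Elif each take 216,000; Desmond's 216,000 share passes to Desmond's issue; Oren's 216,000 share passes to Oren's issue; Ingrid's 216,000 share passes to Ingrid's issue.
Desmond's share (216,000) is divided into 2 shares of 108,000: Wyatt and Thandi each take 108,000.
Oren's share (216,000) is divided into 3 shares of 72,000: Zephyr and Zainab each take 72,000; Cormac's 72,000 share passes to Cormac's issue.
Cormac's share (72,000) is divided into 3 shares of 24,000: Keturah, Oskar, and Alma each take 24,000.
Ingrid's share (216,000) is divided into 4 shares of 54,000: Kaspar, Xiulan, Nikolai, and Lena each take 54,000.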